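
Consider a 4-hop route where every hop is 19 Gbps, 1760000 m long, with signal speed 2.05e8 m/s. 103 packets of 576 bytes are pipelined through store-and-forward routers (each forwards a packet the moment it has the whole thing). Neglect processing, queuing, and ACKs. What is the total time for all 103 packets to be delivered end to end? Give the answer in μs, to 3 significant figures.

34400 μs

Per-hop transmission t_tx = L/R = 4608/19000000000 = 0.242526 μs.
Per-hop propagation t_prop = 1760000/2.05e+08 = 8585.37 μs.
Pipeline fill: first packet needs 4·t_tx to clear all hops; remaining 102 packets each add one t_tx.
Total = (4+103-1)·t_tx + 4·t_prop = 106·0.242526 + 4·8585.37 = 34400 μs.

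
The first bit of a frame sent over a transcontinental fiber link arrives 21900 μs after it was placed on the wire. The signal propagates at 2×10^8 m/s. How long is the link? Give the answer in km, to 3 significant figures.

d = s × t_prop = 200000000 × 0.0219 = 4380 km.

4380 km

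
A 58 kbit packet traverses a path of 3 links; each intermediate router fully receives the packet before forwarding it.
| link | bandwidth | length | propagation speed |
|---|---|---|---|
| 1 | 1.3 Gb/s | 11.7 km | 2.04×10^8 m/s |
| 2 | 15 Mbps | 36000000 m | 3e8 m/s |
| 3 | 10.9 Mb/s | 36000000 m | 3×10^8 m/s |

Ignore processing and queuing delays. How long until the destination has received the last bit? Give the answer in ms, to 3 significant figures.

L = 58000 bits.
Transmission delays (L/R per hop): 0.0446154, 3.86667, 5.3211 ms; sum = 9.23238 ms.
Propagation delays (d/s per hop): 0.0573529, 120, 120 ms; sum = 240.057 ms.
End-to-end = 249 ms.

249 ms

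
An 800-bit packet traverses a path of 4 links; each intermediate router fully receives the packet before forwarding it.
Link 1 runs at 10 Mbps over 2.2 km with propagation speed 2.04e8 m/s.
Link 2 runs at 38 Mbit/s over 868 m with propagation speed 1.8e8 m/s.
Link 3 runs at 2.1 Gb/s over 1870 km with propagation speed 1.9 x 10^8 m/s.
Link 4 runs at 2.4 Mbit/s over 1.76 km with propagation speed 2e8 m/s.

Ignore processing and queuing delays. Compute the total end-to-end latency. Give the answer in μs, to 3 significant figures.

10300 μs

Transmission delays (L/R per hop): 80, 21.0526, 0.380952, 333.333 μs; sum = 434.767 μs.
Propagation delays (d/s per hop): 10.7843, 4.82222, 9842.11, 8.8 μs; sum = 9866.51 μs.
End-to-end = 10300 μs.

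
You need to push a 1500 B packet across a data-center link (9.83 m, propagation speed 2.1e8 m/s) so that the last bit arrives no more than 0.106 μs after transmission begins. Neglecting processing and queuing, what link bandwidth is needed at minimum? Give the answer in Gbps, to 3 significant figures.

L = 12000 bits.
Propagation delay = 9.83 / 210000000 = 0.0468095 μs.
Transmission budget = 0.106 − 0.0468095 = 0.0591905 μs.
R ≥ L / t_tx = 12000 bits / 5.91905e-08 s = 203 Gbps.

203 Gbps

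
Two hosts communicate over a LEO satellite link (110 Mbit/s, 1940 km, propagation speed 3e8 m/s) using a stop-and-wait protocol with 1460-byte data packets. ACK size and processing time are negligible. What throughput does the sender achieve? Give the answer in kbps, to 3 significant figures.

896 kbps

t_tx = L/R = 11680/110000000 = 0.000106182 s.
t_prop = 1940000/300000000 = 0.00646667 s; RTT = 0.0129333 s.
Cycle = t_tx + RTT = 0.0130395 s.
Throughput = L / cycle = 11680 / 0.0130395 = 896 kbps.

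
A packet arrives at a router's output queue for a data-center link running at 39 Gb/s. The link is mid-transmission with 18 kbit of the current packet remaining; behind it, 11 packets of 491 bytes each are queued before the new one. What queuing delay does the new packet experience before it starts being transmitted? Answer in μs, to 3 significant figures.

Each queued packet: L/R = 3928/39000000000 = 0.100718 μs.
11 queued → 1.1079 μs.
Plus remaining 18000 bits of current packet: 0.461538 μs.
Queuing delay = 1.57 μs.

1.57 μs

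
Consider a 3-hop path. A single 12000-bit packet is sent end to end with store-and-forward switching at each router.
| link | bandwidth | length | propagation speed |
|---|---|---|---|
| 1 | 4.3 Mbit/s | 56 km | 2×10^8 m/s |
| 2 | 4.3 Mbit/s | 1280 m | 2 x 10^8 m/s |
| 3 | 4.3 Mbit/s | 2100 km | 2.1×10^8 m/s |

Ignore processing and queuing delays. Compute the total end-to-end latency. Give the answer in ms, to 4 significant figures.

Transmission delay per hop = L/R = 12000/4300000 = 2.7907 ms; 3 hops → 8.37209 ms.
Propagation delays (d/s per hop): 0.28, 0.0064, 10 ms; sum = 10.2864 ms.
End-to-end = 18.66 ms.

18.66 ms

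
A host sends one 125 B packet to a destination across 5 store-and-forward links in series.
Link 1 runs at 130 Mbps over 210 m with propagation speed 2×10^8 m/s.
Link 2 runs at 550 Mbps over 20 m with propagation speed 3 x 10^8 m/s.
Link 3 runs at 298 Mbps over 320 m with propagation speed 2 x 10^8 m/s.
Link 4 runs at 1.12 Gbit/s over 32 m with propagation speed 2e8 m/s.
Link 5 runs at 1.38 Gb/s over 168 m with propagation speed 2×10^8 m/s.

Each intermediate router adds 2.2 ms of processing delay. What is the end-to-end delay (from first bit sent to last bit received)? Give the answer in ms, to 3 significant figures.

8.82 ms

L = 125 × 8 = 1000 bits.
Transmission delays (L/R per hop): 0.00769231, 0.00181818, 0.0033557, 0.000892857, 0.000724638 ms; sum = 0.0144837 ms.
Propagation delays (d/s per hop): 0.00105, 6.66667e-05, 0.0016, 0.00016, 0.00084 ms; sum = 0.00371667 ms.
Processing at 4 router(s): 4 × 2.2 ms = 8.8 ms.
End-to-end = 8.82 ms.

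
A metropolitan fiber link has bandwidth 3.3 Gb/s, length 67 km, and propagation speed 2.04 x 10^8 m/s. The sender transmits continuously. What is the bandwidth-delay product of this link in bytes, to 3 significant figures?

Propagation delay = 67000 / 204000000 = 0.000328431 s.
BDP = R × t_prop = 3300000000 × 0.000328431 = 1083820 bits.
In bytes: 1083820/8 = 135000 bytes.

135000 bytes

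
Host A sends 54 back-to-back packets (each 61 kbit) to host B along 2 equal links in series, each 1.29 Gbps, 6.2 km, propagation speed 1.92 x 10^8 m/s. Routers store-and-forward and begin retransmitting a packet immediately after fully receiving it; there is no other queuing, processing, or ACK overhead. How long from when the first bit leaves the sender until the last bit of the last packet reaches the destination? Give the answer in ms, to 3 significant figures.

2.67 ms

Per-hop transmission t_tx = L/R = 61000/1290000000 = 0.0472868 ms.
Per-hop propagation t_prop = 6200/192000000 = 0.0322917 ms.
Pipeline fill: first packet needs 2·t_tx to clear all hops; remaining 53 packets each add one t_tx.
Total = (2+54-1)·t_tx + 2·t_prop = 55·0.0472868 + 2·0.0322917 = 2.67 ms.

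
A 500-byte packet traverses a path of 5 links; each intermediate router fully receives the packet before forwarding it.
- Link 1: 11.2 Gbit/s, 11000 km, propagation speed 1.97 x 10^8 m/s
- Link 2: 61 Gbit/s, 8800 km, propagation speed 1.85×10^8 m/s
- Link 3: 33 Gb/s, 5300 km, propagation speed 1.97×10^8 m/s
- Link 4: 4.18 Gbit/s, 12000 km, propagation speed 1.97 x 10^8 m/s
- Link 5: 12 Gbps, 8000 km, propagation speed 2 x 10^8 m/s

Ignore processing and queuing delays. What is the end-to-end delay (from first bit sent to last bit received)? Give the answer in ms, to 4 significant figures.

231.2 ms

L = 500 × 8 = 4000 bits.
Transmission delays (L/R per hop): 0.000357143, 6.55738e-05, 0.000121212, 0.000956938, 0.000333333 ms; sum = 0.0018342 ms.
Propagation delays (d/s per hop): 55.8376, 47.5676, 26.9036, 60.9137, 40 ms; sum = 231.222 ms.
End-to-end = 231.2 ms.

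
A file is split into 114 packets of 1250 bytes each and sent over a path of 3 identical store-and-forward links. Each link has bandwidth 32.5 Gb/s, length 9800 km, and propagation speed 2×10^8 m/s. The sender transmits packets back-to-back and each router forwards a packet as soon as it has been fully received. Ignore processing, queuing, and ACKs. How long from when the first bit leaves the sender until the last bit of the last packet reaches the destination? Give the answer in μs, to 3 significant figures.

147000 μs

Per-hop transmission t_tx = L/R = 10000/32500000000 = 0.307692 μs.
Per-hop propagation t_prop = 9800000/200000000 = 49000 μs.
Pipeline fill: first packet needs 3·t_tx to clear all hops; remaining 113 packets each add one t_tx.
Total = (3+114-1)·t_tx + 3·t_prop = 116·0.307692 + 3·49000 = 147000 μs.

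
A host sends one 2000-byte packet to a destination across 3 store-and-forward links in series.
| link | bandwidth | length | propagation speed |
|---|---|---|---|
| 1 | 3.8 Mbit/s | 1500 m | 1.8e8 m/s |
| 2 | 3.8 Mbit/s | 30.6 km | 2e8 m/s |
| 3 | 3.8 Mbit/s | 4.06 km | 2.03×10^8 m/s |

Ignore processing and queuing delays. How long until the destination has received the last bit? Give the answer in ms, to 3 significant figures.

12.8 ms

L = 2000 × 8 = 16000 bits.
Transmission delay per hop = L/R = 16000/3800000 = 4.21053 ms; 3 hops → 12.6316 ms.
Propagation delays (d/s per hop): 0.00833333, 0.153, 0.02 ms; sum = 0.181333 ms.
End-to-end = 12.8 ms.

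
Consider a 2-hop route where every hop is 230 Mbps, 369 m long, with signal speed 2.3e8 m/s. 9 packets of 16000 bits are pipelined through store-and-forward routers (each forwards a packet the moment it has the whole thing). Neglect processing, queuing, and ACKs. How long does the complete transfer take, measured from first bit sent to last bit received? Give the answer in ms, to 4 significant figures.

0.6989 ms

Per-hop transmission t_tx = L/R = 16000/230000000 = 0.0695652 ms.
Per-hop propagation t_prop = 369/2.3e+08 = 0.00160435 ms.
Pipeline fill: first packet needs 2·t_tx to clear all hops; remaining 8 packets each add one t_tx.
Total = (2+9-1)·t_tx + 2·t_prop = 10·0.0695652 + 2·0.00160435 = 0.6989 ms.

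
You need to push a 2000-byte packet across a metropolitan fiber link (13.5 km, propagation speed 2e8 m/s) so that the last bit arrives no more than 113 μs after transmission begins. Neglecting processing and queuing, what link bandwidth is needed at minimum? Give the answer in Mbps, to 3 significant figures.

352 Mbps

L = 16000 bits.
Propagation delay = 13500 / 200000000 = 67.5 μs.
Transmission budget = 113 − 67.5 = 45.5 μs.
R ≥ L / t_tx = 16000 bits / 4.55e-05 s = 352 Mbps.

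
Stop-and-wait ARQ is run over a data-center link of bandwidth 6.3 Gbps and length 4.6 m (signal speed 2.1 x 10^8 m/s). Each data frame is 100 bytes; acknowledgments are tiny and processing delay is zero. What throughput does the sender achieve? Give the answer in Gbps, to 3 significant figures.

t_tx = L/R = 800/6300000000 = 1.26984e-07 s.
t_prop = 4.6/210000000 = 2.19048e-08 s; RTT = 4.38095e-08 s.
Cycle = t_tx + RTT = 1.70794e-07 s.
Throughput = L / cycle = 800 / 1.70794e-07 = 4.68 Gbps.

4.68 Gbps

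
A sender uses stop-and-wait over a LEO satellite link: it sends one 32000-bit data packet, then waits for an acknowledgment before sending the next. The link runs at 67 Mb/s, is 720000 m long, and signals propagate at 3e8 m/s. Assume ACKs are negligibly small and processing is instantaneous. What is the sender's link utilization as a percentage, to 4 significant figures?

9.050 %

t_tx = L/R = 32000/67000000 = 0.000477612 s.
t_prop = 720000/300000000 = 0.0024 s; RTT = 0.0048 s.
Cycle = t_tx + RTT = 0.00527761 s.
Utilization = t_tx / cycle = 0.000477612/0.00527761 = 9.050 %.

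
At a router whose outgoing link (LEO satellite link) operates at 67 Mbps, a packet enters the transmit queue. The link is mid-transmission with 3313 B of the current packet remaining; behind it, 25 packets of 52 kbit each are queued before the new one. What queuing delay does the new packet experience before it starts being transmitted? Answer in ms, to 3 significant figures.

19.8 ms

Each queued packet: L/R = 52000/67000000 = 0.776119 ms.
25 queued → 19.403 ms.
Plus remaining 26504 bits of current packet: 0.395582 ms.
Queuing delay = 19.8 ms.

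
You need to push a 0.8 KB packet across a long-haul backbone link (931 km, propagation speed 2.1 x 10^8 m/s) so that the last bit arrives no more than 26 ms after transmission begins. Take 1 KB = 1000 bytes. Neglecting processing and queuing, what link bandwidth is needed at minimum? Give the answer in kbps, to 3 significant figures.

297 kbps

L = 6400 bits.
Propagation delay = 931000 / 210000000 = 4.43333 ms.
Transmission budget = 26 − 4.43333 = 21.5667 ms.
R ≥ L / t_tx = 6400 bits / 0.0215667 s = 297 kbps.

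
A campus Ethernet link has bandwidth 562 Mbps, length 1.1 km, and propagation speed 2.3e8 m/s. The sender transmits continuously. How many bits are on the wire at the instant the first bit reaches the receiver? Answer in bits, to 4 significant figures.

Propagation delay = 1100 / 2.3e+08 = 4.78261e-06 s.
BDP = R × t_prop = 562000000 × 4.78261e-06 = 2687.83 bits.

2688 bits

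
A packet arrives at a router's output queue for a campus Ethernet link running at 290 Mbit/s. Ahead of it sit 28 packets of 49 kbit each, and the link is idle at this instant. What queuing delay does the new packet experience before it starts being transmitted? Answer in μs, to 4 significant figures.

4731 μs

Each queued packet: L/R = 49000/290000000 = 168.966 μs.
28 queued → 4731.03 μs.
Queuing delay = 4731 μs.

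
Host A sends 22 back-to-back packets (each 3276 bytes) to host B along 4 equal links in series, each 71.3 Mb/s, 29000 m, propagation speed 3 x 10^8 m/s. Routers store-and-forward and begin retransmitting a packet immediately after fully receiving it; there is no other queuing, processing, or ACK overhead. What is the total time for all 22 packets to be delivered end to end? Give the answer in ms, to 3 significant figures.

9.58 ms

Per-hop transmission t_tx = L/R = 26208/71300000 = 0.367574 ms.
Per-hop propagation t_prop = 29000/300000000 = 0.0966667 ms.
Pipeline fill: first packet needs 4·t_tx to clear all hops; remaining 21 packets each add one t_tx.
Total = (4+22-1)·t_tx + 4·t_prop = 25·0.367574 + 4·0.0966667 = 9.58 ms.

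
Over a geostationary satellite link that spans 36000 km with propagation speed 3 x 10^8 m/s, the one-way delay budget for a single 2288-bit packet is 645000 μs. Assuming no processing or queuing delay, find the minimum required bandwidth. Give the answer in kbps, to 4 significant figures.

4.358 kbps

Propagation delay = 36000000 / 300000000 = 120000 μs.
Transmission budget = 645000 − 120000 = 525000 μs.
R ≥ L / t_tx = 2288 bits / 0.525 s = 4.358 kbps.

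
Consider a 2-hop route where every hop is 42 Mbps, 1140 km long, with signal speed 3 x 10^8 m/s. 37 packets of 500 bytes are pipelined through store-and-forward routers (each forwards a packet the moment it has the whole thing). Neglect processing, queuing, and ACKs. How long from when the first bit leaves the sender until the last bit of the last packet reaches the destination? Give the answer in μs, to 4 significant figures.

11220 μs

Per-hop transmission t_tx = L/R = 4000/42000000 = 95.2381 μs.
Per-hop propagation t_prop = 1140000/300000000 = 3800 μs.
Pipeline fill: first packet needs 2·t_tx to clear all hops; remaining 36 packets each add one t_tx.
Total = (2+37-1)·t_tx + 2·t_prop = 38·95.2381 + 2·3800 = 11220 μs.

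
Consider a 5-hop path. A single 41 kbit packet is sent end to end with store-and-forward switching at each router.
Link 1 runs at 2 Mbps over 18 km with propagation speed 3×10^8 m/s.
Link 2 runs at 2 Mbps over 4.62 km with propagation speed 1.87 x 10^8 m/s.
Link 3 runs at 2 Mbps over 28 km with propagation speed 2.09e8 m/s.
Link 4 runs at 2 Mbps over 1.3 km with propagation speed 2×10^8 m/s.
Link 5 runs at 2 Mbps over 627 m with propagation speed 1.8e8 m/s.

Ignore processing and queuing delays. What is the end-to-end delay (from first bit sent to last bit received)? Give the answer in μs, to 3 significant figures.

L = 41000 bits.
Transmission delay per hop = L/R = 41000/2000000 = 20500 μs; 5 hops → 102500 μs.
Propagation delays (d/s per hop): 60, 24.7059, 133.971, 6.5, 3.48333 μs; sum = 228.661 μs.
End-to-end = 103000 μs.

103000 μs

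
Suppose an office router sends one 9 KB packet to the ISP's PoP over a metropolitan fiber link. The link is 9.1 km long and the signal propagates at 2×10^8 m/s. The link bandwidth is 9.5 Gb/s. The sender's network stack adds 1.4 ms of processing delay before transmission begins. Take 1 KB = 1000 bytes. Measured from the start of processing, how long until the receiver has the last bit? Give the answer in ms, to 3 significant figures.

L = 72000 bits.
Transmission delay = L/R = 72000 / 9500000000 = 0.00757895 ms.
Propagation delay = d/s = 9100 m / 200000000 m/s = 0.0455 ms.
Plus processing delay 1.4 ms = 1.4 ms.
Total = 1.45 ms.

1.45 ms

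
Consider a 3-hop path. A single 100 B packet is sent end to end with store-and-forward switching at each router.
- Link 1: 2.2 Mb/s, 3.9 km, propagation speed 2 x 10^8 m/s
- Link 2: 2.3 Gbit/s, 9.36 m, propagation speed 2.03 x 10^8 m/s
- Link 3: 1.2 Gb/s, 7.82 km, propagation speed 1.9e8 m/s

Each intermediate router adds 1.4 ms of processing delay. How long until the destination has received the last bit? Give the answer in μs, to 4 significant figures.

L = 100 × 8 = 800 bits.
Transmission delays (L/R per hop): 363.636, 0.347826, 0.666667 μs; sum = 364.651 μs.
Propagation delays (d/s per hop): 19.5, 0.0461084, 41.1579 μs; sum = 60.704 μs.
Processing at 2 router(s): 2 × 1.4 ms = 2800 μs.
End-to-end = 3225 μs.

3225 μs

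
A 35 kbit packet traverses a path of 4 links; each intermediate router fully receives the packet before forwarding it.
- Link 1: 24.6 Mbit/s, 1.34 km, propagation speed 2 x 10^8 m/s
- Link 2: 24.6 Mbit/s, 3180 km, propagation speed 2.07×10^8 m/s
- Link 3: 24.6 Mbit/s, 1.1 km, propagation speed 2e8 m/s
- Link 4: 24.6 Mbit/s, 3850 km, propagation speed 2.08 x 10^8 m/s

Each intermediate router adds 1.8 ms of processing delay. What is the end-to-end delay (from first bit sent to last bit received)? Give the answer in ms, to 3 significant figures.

L = 35000 bits.
Transmission delay per hop = L/R = 35000/24600000 = 1.42276 ms; 4 hops → 5.69106 ms.
Propagation delays (d/s per hop): 0.0067, 15.3623, 0.0055, 18.5096 ms; sum = 33.8841 ms.
Processing at 3 router(s): 3 × 1.8 ms = 5.4 ms.
End-to-end = 45.0 ms.

45.0 ms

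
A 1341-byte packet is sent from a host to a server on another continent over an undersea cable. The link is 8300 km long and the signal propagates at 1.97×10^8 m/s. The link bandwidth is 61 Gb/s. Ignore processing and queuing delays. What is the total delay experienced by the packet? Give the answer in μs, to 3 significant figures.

42100 μs

L = 1341 × 8 = 10728 bits.
Transmission delay = L/R = 10728 / 61000000000 = 0.175869 μs.
Propagation delay = d/s = 8300000 m / 197000000 m/s = 42132 μs.
Total = 42100 μs.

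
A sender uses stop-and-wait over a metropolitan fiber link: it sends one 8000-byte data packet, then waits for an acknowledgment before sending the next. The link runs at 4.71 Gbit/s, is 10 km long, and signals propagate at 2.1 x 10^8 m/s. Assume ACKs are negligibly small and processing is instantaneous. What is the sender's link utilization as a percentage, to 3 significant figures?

t_tx = L/R = 64000/4710000000 = 1.35881e-05 s.
t_prop = 10000/210000000 = 4.7619e-05 s; RTT = 9.52381e-05 s.
Cycle = t_tx + RTT = 0.000108826 s.
Utilization = t_tx / cycle = 1.35881e-05/0.000108826 = 12.5 %.

12.5 %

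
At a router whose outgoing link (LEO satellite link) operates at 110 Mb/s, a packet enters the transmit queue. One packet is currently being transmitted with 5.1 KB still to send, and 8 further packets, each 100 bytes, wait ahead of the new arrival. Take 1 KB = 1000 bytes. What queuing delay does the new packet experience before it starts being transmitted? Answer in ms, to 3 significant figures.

0.429 ms

Each queued packet: L/R = 800/110000000 = 0.00727273 ms.
8 queued → 0.0581818 ms.
Plus remaining 40800 bits of current packet: 0.370909 ms.
Queuing delay = 0.429 ms.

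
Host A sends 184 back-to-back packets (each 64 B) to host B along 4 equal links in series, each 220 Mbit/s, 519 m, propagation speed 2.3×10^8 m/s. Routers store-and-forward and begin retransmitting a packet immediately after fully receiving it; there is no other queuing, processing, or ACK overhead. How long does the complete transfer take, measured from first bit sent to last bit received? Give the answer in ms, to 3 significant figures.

0.444 ms

Per-hop transmission t_tx = L/R = 512/220000000 = 0.00232727 ms.
Per-hop propagation t_prop = 519/2.3e+08 = 0.00225652 ms.
Pipeline fill: first packet needs 4·t_tx to clear all hops; remaining 183 packets each add one t_tx.
Total = (4+184-1)·t_tx + 4·t_prop = 187·0.00232727 + 4·0.00225652 = 0.444 ms.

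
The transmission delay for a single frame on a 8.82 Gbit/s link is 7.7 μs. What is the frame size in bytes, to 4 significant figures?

8489 bytes

L = R × t_tx = 8820000000 b/s × 7.7e-06 s = 67914 bits.
In bytes: 67914 / 8 = 8489 bytes.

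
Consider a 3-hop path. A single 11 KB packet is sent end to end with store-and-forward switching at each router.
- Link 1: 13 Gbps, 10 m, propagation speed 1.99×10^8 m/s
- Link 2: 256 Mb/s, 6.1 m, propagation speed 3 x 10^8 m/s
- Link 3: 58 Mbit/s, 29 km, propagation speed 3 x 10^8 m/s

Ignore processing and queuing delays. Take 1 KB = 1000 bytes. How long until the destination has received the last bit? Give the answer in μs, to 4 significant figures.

L = 88000 bits.
Transmission delays (L/R per hop): 6.76923, 343.75, 1517.24 μs; sum = 1867.76 μs.
Propagation delays (d/s per hop): 0.0502513, 0.0203333, 96.6667 μs; sum = 96.7373 μs.
End-to-end = 1964 μs.

1964 μs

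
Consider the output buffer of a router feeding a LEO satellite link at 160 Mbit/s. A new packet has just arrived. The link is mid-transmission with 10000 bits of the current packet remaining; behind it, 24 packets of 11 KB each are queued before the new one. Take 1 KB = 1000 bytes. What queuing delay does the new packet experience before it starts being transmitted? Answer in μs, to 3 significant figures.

Each queued packet: L/R = 88000/160000000 = 550 μs.
24 queued → 13200 μs.
Plus remaining 10000 bits of current packet: 62.5 μs.
Queuing delay = 13300 μs.

13300 μs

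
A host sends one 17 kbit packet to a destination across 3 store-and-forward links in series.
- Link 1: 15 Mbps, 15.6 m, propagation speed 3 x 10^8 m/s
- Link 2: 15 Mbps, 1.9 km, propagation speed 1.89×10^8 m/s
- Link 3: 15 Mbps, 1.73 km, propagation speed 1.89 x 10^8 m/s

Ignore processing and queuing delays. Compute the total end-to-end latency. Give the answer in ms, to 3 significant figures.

L = 17000 bits.
Transmission delay per hop = L/R = 17000/15000000 = 1.13333 ms; 3 hops → 3.4 ms.
Propagation delays (d/s per hop): 5.2e-05, 0.0100529, 0.00915344 ms; sum = 0.0192583 ms.
End-to-end = 3.42 ms.

3.42 ms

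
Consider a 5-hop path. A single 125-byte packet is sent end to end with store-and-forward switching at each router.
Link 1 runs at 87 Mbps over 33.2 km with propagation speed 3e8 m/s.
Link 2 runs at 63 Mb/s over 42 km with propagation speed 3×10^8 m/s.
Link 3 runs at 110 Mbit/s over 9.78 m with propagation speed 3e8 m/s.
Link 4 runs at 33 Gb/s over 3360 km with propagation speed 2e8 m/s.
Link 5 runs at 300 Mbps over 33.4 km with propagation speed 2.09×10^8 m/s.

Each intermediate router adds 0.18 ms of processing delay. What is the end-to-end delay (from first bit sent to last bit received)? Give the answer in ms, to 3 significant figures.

18.0 ms

L = 125 × 8 = 1000 bits.
Transmission delays (L/R per hop): 0.0114943, 0.015873, 0.00909091, 3.0303e-05, 0.00333333 ms; sum = 0.0398218 ms.
Propagation delays (d/s per hop): 0.110667, 0.14, 3.26e-05, 16.8, 0.159809 ms; sum = 17.2105 ms.
Processing at 4 router(s): 4 × 0.18 ms = 0.72 ms.
End-to-end = 18.0 ms.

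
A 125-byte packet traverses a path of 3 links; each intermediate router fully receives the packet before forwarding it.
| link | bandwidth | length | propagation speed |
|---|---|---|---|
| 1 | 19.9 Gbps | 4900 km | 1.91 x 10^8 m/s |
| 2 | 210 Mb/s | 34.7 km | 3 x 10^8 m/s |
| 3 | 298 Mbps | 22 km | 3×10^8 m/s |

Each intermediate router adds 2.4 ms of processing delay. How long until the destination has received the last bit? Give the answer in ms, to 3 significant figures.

30.7 ms

L = 125 × 8 = 1000 bits.
Transmission delays (L/R per hop): 5.02513e-05, 0.0047619, 0.0033557 ms; sum = 0.00816786 ms.
Propagation delays (d/s per hop): 25.6545, 0.115667, 0.0733333 ms; sum = 25.8435 ms.
Processing at 2 router(s): 2 × 2.4 ms = 4.8 ms.
End-to-end = 30.7 ms.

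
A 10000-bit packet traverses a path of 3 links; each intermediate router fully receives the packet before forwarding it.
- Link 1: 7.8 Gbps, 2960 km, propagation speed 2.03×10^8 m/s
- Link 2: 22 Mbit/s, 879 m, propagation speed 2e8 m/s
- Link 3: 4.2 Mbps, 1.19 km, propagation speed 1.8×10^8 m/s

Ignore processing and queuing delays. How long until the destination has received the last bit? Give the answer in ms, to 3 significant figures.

Transmission delays (L/R per hop): 0.00128205, 0.454545, 2.38095 ms; sum = 2.83678 ms.
Propagation delays (d/s per hop): 14.5813, 0.004395, 0.00661111 ms; sum = 14.5923 ms.
End-to-end = 17.4 ms.

17.4 ms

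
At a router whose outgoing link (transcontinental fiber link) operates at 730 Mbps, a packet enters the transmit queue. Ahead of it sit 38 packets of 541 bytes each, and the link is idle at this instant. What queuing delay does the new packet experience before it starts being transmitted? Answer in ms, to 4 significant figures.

Each queued packet: L/R = 4328/730000000 = 0.00592877 ms.
38 queued → 0.225293 ms.
Queuing delay = 0.2253 ms.

0.2253 ms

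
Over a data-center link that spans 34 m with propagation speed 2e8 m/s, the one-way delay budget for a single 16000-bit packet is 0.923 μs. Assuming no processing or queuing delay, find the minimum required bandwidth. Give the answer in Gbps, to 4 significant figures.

Propagation delay = 34 / 200000000 = 0.17 μs.
Transmission budget = 0.923 − 0.17 = 0.753 μs.
R ≥ L / t_tx = 16000 bits / 7.53e-07 s = 21.25 Gbps.

21.25 Gbps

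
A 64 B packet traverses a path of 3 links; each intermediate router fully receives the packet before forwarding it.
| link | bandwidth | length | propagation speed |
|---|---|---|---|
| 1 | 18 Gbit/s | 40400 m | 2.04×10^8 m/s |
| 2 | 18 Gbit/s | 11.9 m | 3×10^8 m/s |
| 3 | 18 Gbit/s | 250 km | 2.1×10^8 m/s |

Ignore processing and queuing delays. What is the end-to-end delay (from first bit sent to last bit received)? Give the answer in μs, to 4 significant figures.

1389 μs

L = 64 × 8 = 512 bits.
Transmission delay per hop = L/R = 512/18000000000 = 0.0284444 μs; 3 hops → 0.0853333 μs.
Propagation delays (d/s per hop): 198.039, 0.0396667, 1190.48 μs; sum = 1388.56 μs.
End-to-end = 1389 μs.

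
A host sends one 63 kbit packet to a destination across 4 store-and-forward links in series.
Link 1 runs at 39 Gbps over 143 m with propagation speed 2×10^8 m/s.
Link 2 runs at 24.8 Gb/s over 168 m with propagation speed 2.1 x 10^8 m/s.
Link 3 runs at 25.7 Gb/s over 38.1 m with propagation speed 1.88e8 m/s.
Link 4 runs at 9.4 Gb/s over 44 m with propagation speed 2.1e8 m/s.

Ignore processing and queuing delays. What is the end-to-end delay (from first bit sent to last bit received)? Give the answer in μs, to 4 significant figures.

L = 63000 bits.
Transmission delays (L/R per hop): 1.61538, 2.54032, 2.45136, 6.70213 μs; sum = 13.3092 μs.
Propagation delays (d/s per hop): 0.715, 0.8, 0.20266, 0.209524 μs; sum = 1.92718 μs.
End-to-end = 15.24 μs.

15.24 μs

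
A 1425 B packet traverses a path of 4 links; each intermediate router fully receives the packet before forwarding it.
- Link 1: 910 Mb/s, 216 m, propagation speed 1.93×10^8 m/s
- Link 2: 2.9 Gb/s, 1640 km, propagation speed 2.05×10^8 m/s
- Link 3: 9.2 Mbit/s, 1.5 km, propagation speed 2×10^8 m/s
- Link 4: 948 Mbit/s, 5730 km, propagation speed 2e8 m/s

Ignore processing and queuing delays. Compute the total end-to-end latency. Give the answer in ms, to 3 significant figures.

L = 1425 × 8 = 11400 bits.
Transmission delays (L/R per hop): 0.0125275, 0.00393103, 1.23913, 0.0120253 ms; sum = 1.26761 ms.
Propagation delays (d/s per hop): 0.00111917, 8, 0.0075, 28.65 ms; sum = 36.6586 ms.
End-to-end = 37.9 ms.

37.9 ms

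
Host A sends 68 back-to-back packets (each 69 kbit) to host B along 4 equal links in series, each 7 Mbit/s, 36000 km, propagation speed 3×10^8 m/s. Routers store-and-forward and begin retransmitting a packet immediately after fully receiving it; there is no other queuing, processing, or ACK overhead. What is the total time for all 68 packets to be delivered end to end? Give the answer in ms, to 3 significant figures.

Per-hop transmission t_tx = L/R = 69000/7000000 = 9.85714 ms.
Per-hop propagation t_prop = 36000000/300000000 = 120 ms.
Pipeline fill: first packet needs 4·t_tx to clear all hops; remaining 67 packets each add one t_tx.
Total = (4+68-1)·t_tx + 4·t_prop = 71·9.85714 + 4·120 = 1180 ms.

1180 ms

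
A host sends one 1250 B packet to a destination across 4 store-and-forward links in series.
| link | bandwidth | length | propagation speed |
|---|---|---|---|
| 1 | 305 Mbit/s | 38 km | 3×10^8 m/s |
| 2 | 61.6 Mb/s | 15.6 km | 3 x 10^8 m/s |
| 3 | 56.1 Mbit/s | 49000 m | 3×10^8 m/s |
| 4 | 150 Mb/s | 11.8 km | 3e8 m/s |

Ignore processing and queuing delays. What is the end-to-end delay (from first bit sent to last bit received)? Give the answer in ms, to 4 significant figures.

0.8214 ms

L = 1250 × 8 = 10000 bits.
Transmission delays (L/R per hop): 0.0327869, 0.162338, 0.178253, 0.0666667 ms; sum = 0.440044 ms.
Propagation delays (d/s per hop): 0.126667, 0.052, 0.163333, 0.0393333 ms; sum = 0.381333 ms.
End-to-end = 0.8214 ms.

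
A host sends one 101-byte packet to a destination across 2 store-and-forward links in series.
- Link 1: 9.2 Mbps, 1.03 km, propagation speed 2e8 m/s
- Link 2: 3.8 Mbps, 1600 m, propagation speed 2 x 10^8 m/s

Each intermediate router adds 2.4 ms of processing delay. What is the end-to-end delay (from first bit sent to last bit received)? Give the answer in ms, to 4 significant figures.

L = 101 × 8 = 808 bits.
Transmission delays (L/R per hop): 0.0878261, 0.212632 ms; sum = 0.300458 ms.
Propagation delays (d/s per hop): 0.00515, 0.008 ms; sum = 0.01315 ms.
Processing at 1 router(s): 1 × 2.4 ms = 2.4 ms.
End-to-end = 2.714 ms.

2.714 ms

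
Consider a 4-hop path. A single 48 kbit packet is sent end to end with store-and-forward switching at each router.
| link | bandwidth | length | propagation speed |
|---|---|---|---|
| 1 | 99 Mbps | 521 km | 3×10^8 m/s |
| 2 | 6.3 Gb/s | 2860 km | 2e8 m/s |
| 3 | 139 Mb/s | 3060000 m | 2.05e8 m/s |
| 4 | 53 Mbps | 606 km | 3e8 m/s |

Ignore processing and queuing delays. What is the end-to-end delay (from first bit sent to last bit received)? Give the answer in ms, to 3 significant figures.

34.7 ms

L = 48000 bits.
Transmission delays (L/R per hop): 0.484848, 0.00761905, 0.345324, 0.90566 ms; sum = 1.74345 ms.
Propagation delays (d/s per hop): 1.73667, 14.3, 14.9268, 2.02 ms; sum = 32.9835 ms.
End-to-end = 34.7 ms.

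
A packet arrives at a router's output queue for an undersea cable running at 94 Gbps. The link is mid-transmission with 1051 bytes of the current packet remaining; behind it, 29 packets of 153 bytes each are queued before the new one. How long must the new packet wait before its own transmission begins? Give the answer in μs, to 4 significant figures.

Each queued packet: L/R = 1224/94000000000 = 0.0130213 μs.
29 queued → 0.377617 μs.
Plus remaining 8408 bits of current packet: 0.0894468 μs.
Queuing delay = 0.4671 μs.

0.4671 μs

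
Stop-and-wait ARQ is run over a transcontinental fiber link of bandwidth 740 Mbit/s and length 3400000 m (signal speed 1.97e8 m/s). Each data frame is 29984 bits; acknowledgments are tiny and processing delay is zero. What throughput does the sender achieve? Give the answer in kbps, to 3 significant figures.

t_tx = L/R = 29984/740000000 = 4.05189e-05 s.
t_prop = 3400000/197000000 = 0.0172589 s; RTT = 0.0345178 s.
Cycle = t_tx + RTT = 0.0345583 s.
Throughput = L / cycle = 29984 / 0.0345583 = 868 kbps.

868 kbps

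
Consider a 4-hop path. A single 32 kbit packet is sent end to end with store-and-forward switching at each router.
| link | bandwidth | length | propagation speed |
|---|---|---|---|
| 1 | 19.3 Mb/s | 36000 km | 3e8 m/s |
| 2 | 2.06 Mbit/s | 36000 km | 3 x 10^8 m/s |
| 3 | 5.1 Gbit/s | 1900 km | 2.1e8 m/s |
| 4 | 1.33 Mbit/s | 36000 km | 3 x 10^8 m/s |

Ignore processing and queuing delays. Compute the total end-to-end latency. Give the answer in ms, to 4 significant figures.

L = 32000 bits.
Transmission delays (L/R per hop): 1.65803, 15.534, 0.00627451, 24.0602 ms; sum = 41.2584 ms.
Propagation delays (d/s per hop): 120, 120, 9.04762, 120 ms; sum = 369.048 ms.
End-to-end = 410.3 ms.

410.3 ms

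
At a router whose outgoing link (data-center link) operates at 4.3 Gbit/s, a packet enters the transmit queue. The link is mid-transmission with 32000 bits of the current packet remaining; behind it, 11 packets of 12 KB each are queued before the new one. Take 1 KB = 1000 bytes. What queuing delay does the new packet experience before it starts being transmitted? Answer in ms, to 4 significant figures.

0.2530 ms

Each queued packet: L/R = 96000/4300000000 = 0.0223256 ms.
11 queued → 0.245581 ms.
Plus remaining 32000 bits of current packet: 0.00744186 ms.
Queuing delay = 0.2530 ms.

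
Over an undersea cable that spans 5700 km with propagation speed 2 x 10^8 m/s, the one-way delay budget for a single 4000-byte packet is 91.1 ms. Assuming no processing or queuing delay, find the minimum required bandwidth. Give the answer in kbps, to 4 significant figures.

511.2 kbps

L = 32000 bits.
Propagation delay = 5700000 / 200000000 = 28.5 ms.
Transmission budget = 91.1 − 28.5 = 62.6 ms.
R ≥ L / t_tx = 32000 bits / 0.0626 s = 511.2 kbps.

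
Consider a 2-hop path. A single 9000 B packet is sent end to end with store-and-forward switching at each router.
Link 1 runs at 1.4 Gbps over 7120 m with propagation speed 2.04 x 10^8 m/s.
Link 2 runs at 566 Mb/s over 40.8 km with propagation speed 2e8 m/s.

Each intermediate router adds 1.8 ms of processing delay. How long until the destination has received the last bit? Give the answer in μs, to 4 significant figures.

2218 μs

L = 9000 × 8 = 72000 bits.
Transmission delays (L/R per hop): 51.4286, 127.208 μs; sum = 178.637 μs.
Propagation delays (d/s per hop): 34.902, 204 μs; sum = 238.902 μs.
Processing at 1 router(s): 1 × 1.8 ms = 1800 μs.
End-to-end = 2218 μs.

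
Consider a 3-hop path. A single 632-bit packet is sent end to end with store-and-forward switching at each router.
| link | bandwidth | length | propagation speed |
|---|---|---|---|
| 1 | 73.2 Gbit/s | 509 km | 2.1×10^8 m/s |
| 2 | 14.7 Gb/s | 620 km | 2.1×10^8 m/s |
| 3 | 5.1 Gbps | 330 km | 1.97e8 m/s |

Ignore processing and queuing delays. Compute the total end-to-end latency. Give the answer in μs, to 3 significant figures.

Transmission delays (L/R per hop): 0.00863388, 0.0429932, 0.123922 μs; sum = 0.175549 μs.
Propagation delays (d/s per hop): 2423.81, 2952.38, 1675.13 μs; sum = 7051.32 μs.
End-to-end = 7050 μs.

7050 μs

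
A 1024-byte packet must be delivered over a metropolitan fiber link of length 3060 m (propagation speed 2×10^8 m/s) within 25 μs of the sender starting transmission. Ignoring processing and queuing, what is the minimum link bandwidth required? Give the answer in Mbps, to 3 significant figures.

L = 8192 bits.
Propagation delay = 3060 / 200000000 = 15.3 μs.
Transmission budget = 25 − 15.3 = 9.7 μs.
R ≥ L / t_tx = 8192 bits / 9.7e-06 s = 845 Mbps.

845 Mbps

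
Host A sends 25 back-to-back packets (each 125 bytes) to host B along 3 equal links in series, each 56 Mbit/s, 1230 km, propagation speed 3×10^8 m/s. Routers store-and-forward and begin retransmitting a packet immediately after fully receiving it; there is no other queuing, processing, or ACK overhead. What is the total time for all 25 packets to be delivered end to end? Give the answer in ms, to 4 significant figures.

12.78 ms

Per-hop transmission t_tx = L/R = 1000/56000000 = 0.0178571 ms.
Per-hop propagation t_prop = 1230000/300000000 = 4.1 ms.
Pipeline fill: first packet needs 3·t_tx to clear all hops; remaining 24 packets each add one t_tx.
Total = (3+25-1)·t_tx + 3·t_prop = 27·0.0178571 + 3·4.1 = 12.78 ms.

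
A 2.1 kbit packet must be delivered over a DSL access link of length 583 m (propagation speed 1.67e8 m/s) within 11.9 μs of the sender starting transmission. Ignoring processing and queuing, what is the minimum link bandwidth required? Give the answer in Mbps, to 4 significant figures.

Propagation delay = 583 / 167000000 = 3.49102 μs.
Transmission budget = 11.9 − 3.49102 = 8.40898 μs.
R ≥ L / t_tx = 2100 bits / 8.40898e-06 s = 249.7 Mbps.

249.7 Mbps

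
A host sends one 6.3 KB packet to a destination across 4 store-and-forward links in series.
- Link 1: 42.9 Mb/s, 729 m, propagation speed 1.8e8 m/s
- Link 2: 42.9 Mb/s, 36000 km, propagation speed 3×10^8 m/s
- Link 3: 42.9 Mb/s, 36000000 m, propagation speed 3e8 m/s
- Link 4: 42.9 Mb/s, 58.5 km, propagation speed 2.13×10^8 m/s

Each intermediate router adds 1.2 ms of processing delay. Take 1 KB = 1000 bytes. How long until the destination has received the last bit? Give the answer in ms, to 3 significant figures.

249 ms

L = 50400 bits.
Transmission delay per hop = L/R = 50400/42900000 = 1.17483 ms; 4 hops → 4.6993 ms.
Propagation delays (d/s per hop): 0.00405, 120, 120, 0.274648 ms; sum = 240.279 ms.
Processing at 3 router(s): 3 × 1.2 ms = 3.6 ms.
End-to-end = 249 ms.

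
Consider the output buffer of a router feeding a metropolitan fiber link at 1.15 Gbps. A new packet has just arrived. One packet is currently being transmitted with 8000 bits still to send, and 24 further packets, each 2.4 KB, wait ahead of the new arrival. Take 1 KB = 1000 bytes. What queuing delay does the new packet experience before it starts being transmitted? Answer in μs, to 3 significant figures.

Each queued packet: L/R = 19200/1150000000 = 16.6957 μs.
24 queued → 400.696 μs.
Plus remaining 8000 bits of current packet: 6.95652 μs.
Queuing delay = 408 μs.

408 μs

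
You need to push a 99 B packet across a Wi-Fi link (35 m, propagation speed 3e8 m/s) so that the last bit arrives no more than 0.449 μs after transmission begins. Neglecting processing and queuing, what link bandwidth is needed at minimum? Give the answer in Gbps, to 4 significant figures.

2.383 Gbps

L = 792 bits.
Propagation delay = 35 / 300000000 = 0.116667 μs.
Transmission budget = 0.449 − 0.116667 = 0.332333 μs.
R ≥ L / t_tx = 792 bits / 3.32333e-07 s = 2.383 Gbps.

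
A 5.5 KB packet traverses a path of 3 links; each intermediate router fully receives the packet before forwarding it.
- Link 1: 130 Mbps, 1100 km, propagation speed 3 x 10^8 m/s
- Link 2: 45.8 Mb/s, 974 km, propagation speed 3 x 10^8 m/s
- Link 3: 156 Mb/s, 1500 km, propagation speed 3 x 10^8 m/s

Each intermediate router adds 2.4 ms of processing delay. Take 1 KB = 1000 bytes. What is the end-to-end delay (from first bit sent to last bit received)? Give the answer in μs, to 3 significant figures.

L = 44000 bits.
Transmission delays (L/R per hop): 338.462, 960.699, 282.051 μs; sum = 1581.21 μs.
Propagation delays (d/s per hop): 3666.67, 3246.67, 5000 μs; sum = 11913.3 μs.
Processing at 2 router(s): 2 × 2.4 ms = 4800 μs.
End-to-end = 18300 μs.

18300 μs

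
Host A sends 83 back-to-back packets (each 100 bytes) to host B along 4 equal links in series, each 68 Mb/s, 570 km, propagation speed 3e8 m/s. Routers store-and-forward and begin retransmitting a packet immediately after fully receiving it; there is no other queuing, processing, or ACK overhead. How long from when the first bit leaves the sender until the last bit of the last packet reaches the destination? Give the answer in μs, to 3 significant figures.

Per-hop transmission t_tx = L/R = 800/68000000 = 11.7647 μs.
Per-hop propagation t_prop = 570000/300000000 = 1900 μs.
Pipeline fill: first packet needs 4·t_tx to clear all hops; remaining 82 packets each add one t_tx.
Total = (4+83-1)·t_tx + 4·t_prop = 86·11.7647 + 4·1900 = 8610 μs.

8610 μs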